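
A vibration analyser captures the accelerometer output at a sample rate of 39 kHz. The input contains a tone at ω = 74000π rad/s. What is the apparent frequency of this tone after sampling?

ω = 74000π rad/s → f = ω/(2π) = 37000 Hz = 37 kHz.
37 kHz > fs/2 = 19.5 kHz, folds to fs − 37 kHz = 2 kHz.

2 kHz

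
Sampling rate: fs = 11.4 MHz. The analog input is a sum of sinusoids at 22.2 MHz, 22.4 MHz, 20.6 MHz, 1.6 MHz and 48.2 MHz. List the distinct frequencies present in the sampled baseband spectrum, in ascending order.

fs/2 = 5.7 MHz.
22.2 MHz mod fs = 10.8 MHz.
10.8 MHz > fs/2 = 5.7 MHz, folds to fs − 10.8 MHz = 0.6 MHz.
22.4 MHz mod fs = 11 MHz.
11 MHz > fs/2 = 5.7 MHz, folds to fs − 11 MHz = 0.4 MHz.
20.6 MHz mod fs = 9.2 MHz.
9.2 MHz > fs/2 = 5.7 MHz, folds to fs − 9.2 MHz = 2.2 MHz.
1.6 MHz ≤ fs/2 = 5.7 MHz, passes unchanged.
48.2 MHz mod fs = 2.6 MHz.
2.6 MHz ≤ fs/2 = 5.7 MHz, appears at 2.6 MHz.
Distinct values: {0.4 MHz, 0.6 MHz, 1.6 MHz, 2.2 MHz, 2.6 MHz}.

0.4 MHz, 0.6 MHz, 1.6 MHz, 2.2 MHz, 2.6 MHz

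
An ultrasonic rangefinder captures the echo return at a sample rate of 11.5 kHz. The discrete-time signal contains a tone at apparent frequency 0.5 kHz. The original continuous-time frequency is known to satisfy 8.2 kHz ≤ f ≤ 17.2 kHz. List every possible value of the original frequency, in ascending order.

Frequencies that alias to 0.5 kHz are k·fs ± 0.5 kHz for integer k ≥ 0.
k=0: 0.5 kHz.
k=1: 11 kHz, 12 kHz.
k=2: 22.5 kHz, 23.5 kHz.
Within [8.2 kHz, 17.2 kHz]: 11 kHz, 12 kHz.

11 kHz, 12 kHz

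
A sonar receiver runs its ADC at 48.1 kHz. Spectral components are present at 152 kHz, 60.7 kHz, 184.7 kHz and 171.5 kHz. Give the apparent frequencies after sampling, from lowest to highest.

7.7 kHz, 12.6 kHz, 20.9 kHz

fs/2 = 24.05 kHz.
152 kHz mod fs = 7.7 kHz.
7.7 kHz ≤ fs/2 = 24.05 kHz, appears at 7.7 kHz.
60.7 kHz mod fs = 12.6 kHz.
12.6 kHz ≤ fs/2 = 24.05 kHz, appears at 12.6 kHz.
184.7 kHz mod fs = 40.4 kHz.
40.4 kHz > fs/2 = 24.05 kHz, folds to fs − 40.4 kHz = 7.7 kHz.
171.5 kHz mod fs = 27.2 kHz.
27.2 kHz > fs/2 = 24.05 kHz, folds to fs − 27.2 kHz = 20.9 kHz.
Distinct values: {7.7 kHz, 12.6 kHz, 20.9 kHz}.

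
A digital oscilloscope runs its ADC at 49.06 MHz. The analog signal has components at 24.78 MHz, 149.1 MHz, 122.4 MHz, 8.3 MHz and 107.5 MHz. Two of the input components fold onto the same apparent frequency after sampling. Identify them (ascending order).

fs/2 = 24.53 MHz.
24.78 MHz > fs/2 = 24.53 MHz, folds to fs − 24.78 MHz = 24.28 MHz.
149.1 MHz mod fs = 1.92 MHz.
1.92 MHz ≤ fs/2 = 24.53 MHz, appears at 1.92 MHz.
122.4 MHz mod fs = 24.28 MHz.
24.28 MHz ≤ fs/2 = 24.53 MHz, appears at 24.28 MHz.
8.3 MHz ≤ fs/2 = 24.53 MHz, passes unchanged.
107.5 MHz mod fs = 9.38 MHz.
9.38 MHz ≤ fs/2 = 24.53 MHz, appears at 9.38 MHz.
24.78 MHz and 122.4 MHz both map to 24.28 MHz.

24.78 MHz, 122.4 MHz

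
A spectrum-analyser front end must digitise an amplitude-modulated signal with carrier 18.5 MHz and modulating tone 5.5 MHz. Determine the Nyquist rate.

48 MHz

AM sidebands sit at fc ± fm = 13 MHz and 24 MHz.
Highest-frequency component: 24 MHz.
Nyquist rate = 2 × 24 MHz = 48 MHz.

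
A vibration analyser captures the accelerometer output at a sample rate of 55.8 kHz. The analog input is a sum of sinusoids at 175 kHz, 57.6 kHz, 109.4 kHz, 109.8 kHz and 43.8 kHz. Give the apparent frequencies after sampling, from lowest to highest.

1.8 kHz, 2.2 kHz, 7.6 kHz, 12 kHz

fs/2 = 27.9 kHz.
175 kHz mod fs = 7.6 kHz.
7.6 kHz ≤ fs/2 = 27.9 kHz, appears at 7.6 kHz.
57.6 kHz mod fs = 1.8 kHz.
1.8 kHz ≤ fs/2 = 27.9 kHz, appears at 1.8 kHz.
109.4 kHz mod fs = 53.6 kHz.
53.6 kHz > fs/2 = 27.9 kHz, folds to fs − 53.6 kHz = 2.2 kHz.
109.8 kHz mod fs = 54 kHz.
54 kHz > fs/2 = 27.9 kHz, folds to fs − 54 kHz = 1.8 kHz.
43.8 kHz > fs/2 = 27.9 kHz, folds to fs − 43.8 kHz = 12 kHz.
Distinct values: {1.8 kHz, 2.2 kHz, 7.6 kHz, 12 kHz}.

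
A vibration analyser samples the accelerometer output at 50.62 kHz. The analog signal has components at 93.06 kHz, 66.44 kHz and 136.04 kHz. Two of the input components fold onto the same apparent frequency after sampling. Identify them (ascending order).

66.44 kHz, 136.04 kHz

fs/2 = 25.31 kHz.
93.06 kHz mod fs = 42.44 kHz.
42.44 kHz > fs/2 = 25.31 kHz, folds to fs − 42.44 kHz = 8.18 kHz.
66.44 kHz mod fs = 15.82 kHz.
15.82 kHz ≤ fs/2 = 25.31 kHz, appears at 15.82 kHz.
136.04 kHz mod fs = 34.8 kHz.
34.8 kHz > fs/2 = 25.31 kHz, folds to fs − 34.8 kHz = 15.82 kHz.
66.44 kHz and 136.04 kHz both map to 15.82 kHz.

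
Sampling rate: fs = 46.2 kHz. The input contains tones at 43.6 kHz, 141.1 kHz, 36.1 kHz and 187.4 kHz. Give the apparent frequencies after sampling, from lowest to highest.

2.5 kHz, 2.6 kHz, 10.1 kHz

fs/2 = 23.1 kHz.
43.6 kHz > fs/2 = 23.1 kHz, folds to fs − 43.6 kHz = 2.6 kHz.
141.1 kHz mod fs = 2.5 kHz.
2.5 kHz ≤ fs/2 = 23.1 kHz, appears at 2.5 kHz.
36.1 kHz > fs/2 = 23.1 kHz, folds to fs − 36.1 kHz = 10.1 kHz.
187.4 kHz mod fs = 2.6 kHz.
2.6 kHz ≤ fs/2 = 23.1 kHz, appears at 2.6 kHz.
Distinct values: {2.5 kHz, 2.6 kHz, 10.1 kHz}.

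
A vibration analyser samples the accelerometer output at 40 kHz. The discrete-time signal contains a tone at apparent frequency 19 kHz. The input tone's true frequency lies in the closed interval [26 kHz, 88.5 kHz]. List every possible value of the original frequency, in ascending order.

59 kHz, 61 kHz

Frequencies that alias to 19 kHz are k·fs ± 19 kHz for integer k ≥ 0.
k=0: 19 kHz.
k=1: 21 kHz, 59 kHz.
k=2: 61 kHz, 99 kHz.
k=3: 101 kHz, 139 kHz.
Within [26 kHz, 88.5 kHz]: 59 kHz, 61 kHz.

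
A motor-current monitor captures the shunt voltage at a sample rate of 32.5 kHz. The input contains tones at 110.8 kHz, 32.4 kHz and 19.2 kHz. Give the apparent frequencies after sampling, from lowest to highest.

fs/2 = 16.25 kHz.
110.8 kHz mod fs = 13.3 kHz.
13.3 kHz ≤ fs/2 = 16.25 kHz, appears at 13.3 kHz.
32.4 kHz > fs/2 = 16.25 kHz, folds to fs − 32.4 kHz = 0.1 kHz.
19.2 kHz > fs/2 = 16.25 kHz, folds to fs − 19.2 kHz = 13.3 kHz.
Distinct values: {0.1 kHz, 13.3 kHz}.

0.1 kHz, 13.3 kHz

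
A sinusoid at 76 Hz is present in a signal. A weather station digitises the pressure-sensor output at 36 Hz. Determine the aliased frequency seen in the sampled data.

4 Hz

76 Hz mod fs = 4 Hz.
4 Hz ≤ fs/2 = 18 Hz, appears at 4 Hz.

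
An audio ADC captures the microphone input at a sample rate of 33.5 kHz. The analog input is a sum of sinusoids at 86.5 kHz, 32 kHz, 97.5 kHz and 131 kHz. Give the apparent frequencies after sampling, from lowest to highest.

1.5 kHz, 3 kHz, 14 kHz

fs/2 = 16.75 kHz.
86.5 kHz mod fs = 19.5 kHz.
19.5 kHz > fs/2 = 16.75 kHz, folds to fs − 19.5 kHz = 14 kHz.
32 kHz > fs/2 = 16.75 kHz, folds to fs − 32 kHz = 1.5 kHz.
97.5 kHz mod fs = 30.5 kHz.
30.5 kHz > fs/2 = 16.75 kHz, folds to fs − 30.5 kHz = 3 kHz.
131 kHz mod fs = 30.5 kHz.
30.5 kHz > fs/2 = 16.75 kHz, folds to fs − 30.5 kHz = 3 kHz.
Distinct values: {1.5 kHz, 3 kHz, 14 kHz}.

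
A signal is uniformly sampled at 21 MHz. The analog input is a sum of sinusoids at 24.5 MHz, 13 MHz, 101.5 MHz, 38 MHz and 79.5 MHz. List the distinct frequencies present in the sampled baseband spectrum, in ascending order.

3.5 MHz, 4 MHz, 4.5 MHz, 8 MHz

fs/2 = 10.5 MHz.
24.5 MHz mod fs = 3.5 MHz.
3.5 MHz ≤ fs/2 = 10.5 MHz, appears at 3.5 MHz.
13 MHz > fs/2 = 10.5 MHz, folds to fs − 13 MHz = 8 MHz.
101.5 MHz mod fs = 17.5 MHz.
17.5 MHz > fs/2 = 10.5 MHz, folds to fs − 17.5 MHz = 3.5 MHz.
38 MHz mod fs = 17 MHz.
17 MHz > fs/2 = 10.5 MHz, folds to fs − 17 MHz = 4 MHz.
79.5 MHz mod fs = 16.5 MHz.
16.5 MHz > fs/2 = 10.5 MHz, folds to fs − 16.5 MHz = 4.5 MHz.
Distinct values: {3.5 MHz, 4 MHz, 4.5 MHz, 8 MHz}.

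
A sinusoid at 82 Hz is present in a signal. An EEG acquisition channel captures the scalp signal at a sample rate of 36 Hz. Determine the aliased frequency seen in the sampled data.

10 Hz

82 Hz mod fs = 10 Hz.
10 Hz ≤ fs/2 = 18 Hz, appears at 10 Hz.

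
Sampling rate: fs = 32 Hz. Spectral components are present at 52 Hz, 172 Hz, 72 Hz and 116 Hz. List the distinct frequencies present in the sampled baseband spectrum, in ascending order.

8 Hz, 12 Hz

fs/2 = 16 Hz.
52 Hz mod fs = 20 Hz.
20 Hz > fs/2 = 16 Hz, folds to fs − 20 Hz = 12 Hz.
172 Hz mod fs = 12 Hz.
12 Hz ≤ fs/2 = 16 Hz, appears at 12 Hz.
72 Hz mod fs = 8 Hz.
8 Hz ≤ fs/2 = 16 Hz, appears at 8 Hz.
116 Hz mod fs = 20 Hz.
20 Hz > fs/2 = 16 Hz, folds to fs − 20 Hz = 12 Hz.
Distinct values: {8 Hz, 12 Hz}.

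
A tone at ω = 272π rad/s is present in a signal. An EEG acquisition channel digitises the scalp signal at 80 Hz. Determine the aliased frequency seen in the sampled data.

ω = 272π rad/s → f = ω/(2π) = 136 Hz.
136 Hz mod fs = 56 Hz.
56 Hz > fs/2 = 40 Hz, folds to fs − 56 Hz = 24 Hz.

24 Hz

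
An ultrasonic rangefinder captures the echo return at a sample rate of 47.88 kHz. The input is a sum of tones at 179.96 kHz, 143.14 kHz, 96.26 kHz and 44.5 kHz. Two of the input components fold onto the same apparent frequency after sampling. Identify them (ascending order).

96.26 kHz, 143.14 kHz

fs/2 = 23.94 kHz.
179.96 kHz mod fs = 36.32 kHz.
36.32 kHz > fs/2 = 23.94 kHz, folds to fs − 36.32 kHz = 11.56 kHz.
143.14 kHz mod fs = 47.38 kHz.
47.38 kHz > fs/2 = 23.94 kHz, folds to fs − 47.38 kHz = 0.5 kHz.
96.26 kHz mod fs = 0.5 kHz.
0.5 kHz ≤ fs/2 = 23.94 kHz, appears at 0.5 kHz.
44.5 kHz > fs/2 = 23.94 kHz, folds to fs − 44.5 kHz = 3.38 kHz.
96.26 kHz and 143.14 kHz both map to 0.5 kHz.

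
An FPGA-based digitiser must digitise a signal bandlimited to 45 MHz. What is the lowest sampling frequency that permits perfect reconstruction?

Nyquist rate = 2 × 45 MHz = 90 MHz.

90 MHz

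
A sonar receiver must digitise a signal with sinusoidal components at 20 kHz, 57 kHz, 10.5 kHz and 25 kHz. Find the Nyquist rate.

Highest-frequency component: 57 kHz.
Nyquist rate = 2 × 57 kHz = 114 kHz.

114 kHz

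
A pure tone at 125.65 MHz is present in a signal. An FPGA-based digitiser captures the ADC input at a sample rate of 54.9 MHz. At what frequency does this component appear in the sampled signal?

125.65 MHz mod fs = 15.85 MHz.
15.85 MHz ≤ fs/2 = 27.45 MHz, appears at 15.85 MHz.

15.85 MHz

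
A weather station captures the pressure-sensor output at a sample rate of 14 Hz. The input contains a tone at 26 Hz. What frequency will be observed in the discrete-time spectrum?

26 Hz mod fs = 12 Hz.
12 Hz > fs/2 = 7 Hz, folds to fs − 12 Hz = 2 Hz.

2 Hz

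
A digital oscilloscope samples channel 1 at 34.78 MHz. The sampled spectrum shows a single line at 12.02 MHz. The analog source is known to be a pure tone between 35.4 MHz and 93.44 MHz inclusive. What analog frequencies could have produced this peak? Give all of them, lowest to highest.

46.8 MHz, 57.54 MHz, 81.58 MHz, 92.32 MHz

Frequencies that alias to 12.02 MHz are k·fs ± 12.02 MHz for integer k ≥ 0.
k=0: 12.02 MHz.
k=1: 22.76 MHz, 46.8 MHz.
k=2: 57.54 MHz, 81.58 MHz.
k=3: 92.32 MHz, 116.36 MHz.
k=4: 127.1 MHz, 151.14 MHz.
Within [35.4 MHz, 93.44 MHz]: 46.8 MHz, 57.54 MHz, 81.58 MHz, 92.32 MHz.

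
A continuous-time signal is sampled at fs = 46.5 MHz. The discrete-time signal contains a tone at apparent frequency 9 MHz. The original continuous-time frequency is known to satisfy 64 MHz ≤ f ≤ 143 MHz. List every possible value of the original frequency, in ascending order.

84 MHz, 102 MHz, 130.5 MHz

Frequencies that alias to 9 MHz are k·fs ± 9 MHz for integer k ≥ 0.
k=0: 9 MHz.
k=1: 37.5 MHz, 55.5 MHz.
k=2: 84 MHz, 102 MHz.
k=3: 130.5 MHz, 148.5 MHz.
k=4: 177 MHz, 195 MHz.
Within [64 MHz, 143 MHz]: 84 MHz, 102 MHz, 130.5 MHz.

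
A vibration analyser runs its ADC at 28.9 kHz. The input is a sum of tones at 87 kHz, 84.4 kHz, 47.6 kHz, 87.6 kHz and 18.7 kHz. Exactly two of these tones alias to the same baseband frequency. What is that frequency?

10.2 kHz

fs/2 = 14.45 kHz.
87 kHz mod fs = 0.3 kHz.
0.3 kHz ≤ fs/2 = 14.45 kHz, appears at 0.3 kHz.
84.4 kHz mod fs = 26.6 kHz.
26.6 kHz > fs/2 = 14.45 kHz, folds to fs − 26.6 kHz = 2.3 kHz.
47.6 kHz mod fs = 18.7 kHz.
18.7 kHz > fs/2 = 14.45 kHz, folds to fs − 18.7 kHz = 10.2 kHz.
87.6 kHz mod fs = 0.9 kHz.
0.9 kHz ≤ fs/2 = 14.45 kHz, appears at 0.9 kHz.
18.7 kHz > fs/2 = 14.45 kHz, folds to fs − 18.7 kHz = 10.2 kHz.
18.7 kHz and 47.6 kHz both map to 10.2 kHz.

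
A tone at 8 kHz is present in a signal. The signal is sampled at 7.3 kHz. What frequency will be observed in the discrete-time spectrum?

0.7 kHz

8 kHz mod fs = 0.7 kHz.
0.7 kHz ≤ fs/2 = 3.65 kHz, appears at 0.7 kHz.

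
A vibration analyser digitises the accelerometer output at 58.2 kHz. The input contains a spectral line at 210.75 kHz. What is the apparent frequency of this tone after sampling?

22.05 kHz

210.75 kHz mod fs = 36.15 kHz.
36.15 kHz > fs/2 = 29.1 kHz, folds to fs − 36.15 kHz = 22.05 kHz.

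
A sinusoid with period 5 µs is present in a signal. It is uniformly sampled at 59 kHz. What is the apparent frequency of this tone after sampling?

23 kHz

T = 5 µs → f = 1/T = 200 kHz.
200 kHz mod fs = 23 kHz.
23 kHz ≤ fs/2 = 29.5 kHz, appears at 23 kHz.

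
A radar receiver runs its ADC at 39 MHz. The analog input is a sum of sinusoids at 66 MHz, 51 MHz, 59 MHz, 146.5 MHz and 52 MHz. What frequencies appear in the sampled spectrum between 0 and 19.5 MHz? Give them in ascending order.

fs/2 = 19.5 MHz.
66 MHz mod fs = 27 MHz.
27 MHz > fs/2 = 19.5 MHz, folds to fs − 27 MHz = 12 MHz.
51 MHz mod fs = 12 MHz.
12 MHz ≤ fs/2 = 19.5 MHz, appears at 12 MHz.
59 MHz mod fs = 20 MHz.
20 MHz > fs/2 = 19.5 MHz, folds to fs − 20 MHz = 19 MHz.
146.5 MHz mod fs = 29.5 MHz.
29.5 MHz > fs/2 = 19.5 MHz, folds to fs − 29.5 MHz = 9.5 MHz.
52 MHz mod fs = 13 MHz.
13 MHz ≤ fs/2 = 19.5 MHz, appears at 13 MHz.
Distinct values: {9.5 MHz, 12 MHz, 13 MHz, 19 MHz}.

9.5 MHz, 12 MHz, 13 MHz, 19 MHz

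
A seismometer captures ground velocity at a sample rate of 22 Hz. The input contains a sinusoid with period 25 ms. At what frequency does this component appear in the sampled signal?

T = 25 ms → f = 1/T = 40 Hz.
40 Hz mod fs = 18 Hz.
18 Hz > fs/2 = 11 Hz, folds to fs − 18 Hz = 4 Hz.

4 Hz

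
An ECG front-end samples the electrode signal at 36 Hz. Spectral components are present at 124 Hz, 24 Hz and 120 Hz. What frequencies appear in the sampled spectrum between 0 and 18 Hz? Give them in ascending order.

fs/2 = 18 Hz.
124 Hz mod fs = 16 Hz.
16 Hz ≤ fs/2 = 18 Hz, appears at 16 Hz.
24 Hz > fs/2 = 18 Hz, folds to fs − 24 Hz = 12 Hz.
120 Hz mod fs = 12 Hz.
12 Hz ≤ fs/2 = 18 Hz, appears at 12 Hz.
Distinct values: {12 Hz, 16 Hz}.

12 Hz, 16 Hz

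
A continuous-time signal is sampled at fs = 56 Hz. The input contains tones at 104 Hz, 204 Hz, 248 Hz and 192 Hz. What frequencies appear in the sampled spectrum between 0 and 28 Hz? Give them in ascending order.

fs/2 = 28 Hz.
104 Hz mod fs = 48 Hz.
48 Hz > fs/2 = 28 Hz, folds to fs − 48 Hz = 8 Hz.
204 Hz mod fs = 36 Hz.
36 Hz > fs/2 = 28 Hz, folds to fs − 36 Hz = 20 Hz.
248 Hz mod fs = 24 Hz.
24 Hz ≤ fs/2 = 28 Hz, appears at 24 Hz.
192 Hz mod fs = 24 Hz.
24 Hz ≤ fs/2 = 28 Hz, appears at 24 Hz.
Distinct values: {8 Hz, 20 Hz, 24 Hz}.

8 Hz, 20 Hz, 24 Hz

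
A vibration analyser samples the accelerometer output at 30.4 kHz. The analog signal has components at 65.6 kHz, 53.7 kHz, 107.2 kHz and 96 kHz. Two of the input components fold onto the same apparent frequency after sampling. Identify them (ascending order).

65.6 kHz, 96 kHz

fs/2 = 15.2 kHz.
65.6 kHz mod fs = 4.8 kHz.
4.8 kHz ≤ fs/2 = 15.2 kHz, appears at 4.8 kHz.
53.7 kHz mod fs = 23.3 kHz.
23.3 kHz > fs/2 = 15.2 kHz, folds to fs − 23.3 kHz = 7.1 kHz.
107.2 kHz mod fs = 16 kHz.
16 kHz > fs/2 = 15.2 kHz, folds to fs − 16 kHz = 14.4 kHz.
96 kHz mod fs = 4.8 kHz.
4.8 kHz ≤ fs/2 = 15.2 kHz, appears at 4.8 kHz.
65.6 kHz and 96 kHz both map to 4.8 kHz.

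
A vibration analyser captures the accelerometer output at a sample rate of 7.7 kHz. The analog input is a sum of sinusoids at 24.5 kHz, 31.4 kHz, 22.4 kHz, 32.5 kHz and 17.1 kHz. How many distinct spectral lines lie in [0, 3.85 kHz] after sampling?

fs/2 = 3.85 kHz.
24.5 kHz mod fs = 1.4 kHz.
1.4 kHz ≤ fs/2 = 3.85 kHz, appears at 1.4 kHz.
31.4 kHz mod fs = 0.6 kHz.
0.6 kHz ≤ fs/2 = 3.85 kHz, appears at 0.6 kHz.
22.4 kHz mod fs = 7 kHz.
7 kHz > fs/2 = 3.85 kHz, folds to fs − 7 kHz = 0.7 kHz.
32.5 kHz mod fs = 1.7 kHz.
1.7 kHz ≤ fs/2 = 3.85 kHz, appears at 1.7 kHz.
17.1 kHz mod fs = 1.7 kHz.
1.7 kHz ≤ fs/2 = 3.85 kHz, appears at 1.7 kHz.
Distinct values: {0.6 kHz, 0.7 kHz, 1.4 kHz, 1.7 kHz} → 4.

4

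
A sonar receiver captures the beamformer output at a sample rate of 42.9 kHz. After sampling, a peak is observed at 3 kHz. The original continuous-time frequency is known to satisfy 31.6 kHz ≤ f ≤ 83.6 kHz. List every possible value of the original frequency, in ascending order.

Frequencies that alias to 3 kHz are k·fs ± 3 kHz for integer k ≥ 0.
k=0: 3 kHz.
k=1: 39.9 kHz, 45.9 kHz.
k=2: 82.8 kHz, 88.8 kHz.
k=3: 125.7 kHz, 131.7 kHz.
Within [31.6 kHz, 83.6 kHz]: 39.9 kHz, 45.9 kHz, 82.8 kHz.

39.9 kHz, 45.9 kHz, 82.8 kHz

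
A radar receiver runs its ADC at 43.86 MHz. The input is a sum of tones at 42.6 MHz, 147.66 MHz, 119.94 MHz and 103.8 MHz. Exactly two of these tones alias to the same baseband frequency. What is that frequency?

fs/2 = 21.93 MHz.
42.6 MHz > fs/2 = 21.93 MHz, folds to fs − 42.6 MHz = 1.26 MHz.
147.66 MHz mod fs = 16.08 MHz.
16.08 MHz ≤ fs/2 = 21.93 MHz, appears at 16.08 MHz.
119.94 MHz mod fs = 32.22 MHz.
32.22 MHz > fs/2 = 21.93 MHz, folds to fs − 32.22 MHz = 11.64 MHz.
103.8 MHz mod fs = 16.08 MHz.
16.08 MHz ≤ fs/2 = 21.93 MHz, appears at 16.08 MHz.
103.8 MHz and 147.66 MHz both map to 16.08 MHz.

16.08 MHz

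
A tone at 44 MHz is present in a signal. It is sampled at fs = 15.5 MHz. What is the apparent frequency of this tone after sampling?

2.5 MHz

44 MHz mod fs = 13 MHz.
13 MHz > fs/2 = 7.75 MHz, folds to fs − 13 MHz = 2.5 MHz.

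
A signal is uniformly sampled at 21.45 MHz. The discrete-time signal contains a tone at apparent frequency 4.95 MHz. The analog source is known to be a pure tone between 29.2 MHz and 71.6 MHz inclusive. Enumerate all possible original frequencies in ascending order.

Frequencies that alias to 4.95 MHz are k·fs ± 4.95 MHz for integer k ≥ 0.
k=0: 4.95 MHz.
k=1: 16.5 MHz, 26.4 MHz.
k=2: 37.95 MHz, 47.85 MHz.
k=3: 59.4 MHz, 69.3 MHz.
k=4: 80.85 MHz, 90.75 MHz.
Within [29.2 MHz, 71.6 MHz]: 37.95 MHz, 47.85 MHz, 59.4 MHz, 69.3 MHz.

37.95 MHz, 47.85 MHz, 59.4 MHz, 69.3 MHz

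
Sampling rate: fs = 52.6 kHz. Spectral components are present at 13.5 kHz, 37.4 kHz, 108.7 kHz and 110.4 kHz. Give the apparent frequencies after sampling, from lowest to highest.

3.5 kHz, 5.2 kHz, 13.5 kHz, 15.2 kHz

fs/2 = 26.3 kHz.
13.5 kHz ≤ fs/2 = 26.3 kHz, passes unchanged.
37.4 kHz > fs/2 = 26.3 kHz, folds to fs − 37.4 kHz = 15.2 kHz.
108.7 kHz mod fs = 3.5 kHz.
3.5 kHz ≤ fs/2 = 26.3 kHz, appears at 3.5 kHz.
110.4 kHz mod fs = 5.2 kHz.
5.2 kHz ≤ fs/2 = 26.3 kHz, appears at 5.2 kHz.
Distinct values: {3.5 kHz, 5.2 kHz, 13.5 kHz, 15.2 kHz}.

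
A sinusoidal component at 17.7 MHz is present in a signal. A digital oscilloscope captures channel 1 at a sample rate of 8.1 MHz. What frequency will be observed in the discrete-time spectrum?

17.7 MHz mod fs = 1.5 MHz.
1.5 MHz ≤ fs/2 = 4.05 MHz, appears at 1.5 MHz.

1.5 MHz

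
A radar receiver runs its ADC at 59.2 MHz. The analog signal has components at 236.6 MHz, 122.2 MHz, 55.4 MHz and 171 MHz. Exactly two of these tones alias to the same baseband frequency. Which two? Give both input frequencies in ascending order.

55.4 MHz, 122.2 MHz

fs/2 = 29.6 MHz.
236.6 MHz mod fs = 59 MHz.
59 MHz > fs/2 = 29.6 MHz, folds to fs − 59 MHz = 0.2 MHz.
122.2 MHz mod fs = 3.8 MHz.
3.8 MHz ≤ fs/2 = 29.6 MHz, appears at 3.8 MHz.
55.4 MHz > fs/2 = 29.6 MHz, folds to fs − 55.4 MHz = 3.8 MHz.
171 MHz mod fs = 52.6 MHz.
52.6 MHz > fs/2 = 29.6 MHz, folds to fs − 52.6 MHz = 6.6 MHz.
55.4 MHz and 122.2 MHz both map to 3.8 MHz.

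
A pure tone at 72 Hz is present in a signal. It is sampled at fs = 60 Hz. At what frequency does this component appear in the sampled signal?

72 Hz mod fs = 12 Hz.
12 Hz ≤ fs/2 = 30 Hz, appears at 12 Hz.

12 Hz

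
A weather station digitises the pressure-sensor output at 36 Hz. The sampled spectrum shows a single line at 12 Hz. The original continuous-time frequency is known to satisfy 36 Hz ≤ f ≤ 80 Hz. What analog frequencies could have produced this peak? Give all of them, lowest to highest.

48 Hz, 60 Hz

Frequencies that alias to 12 Hz are k·fs ± 12 Hz for integer k ≥ 0.
k=0: 12 Hz.
k=1: 24 Hz, 48 Hz.
k=2: 60 Hz, 84 Hz.
k=3: 96 Hz, 120 Hz.
Within [36 Hz, 80 Hz]: 48 Hz, 60 Hz.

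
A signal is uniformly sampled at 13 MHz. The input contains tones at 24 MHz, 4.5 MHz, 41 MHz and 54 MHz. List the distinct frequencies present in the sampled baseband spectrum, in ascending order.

fs/2 = 6.5 MHz.
24 MHz mod fs = 11 MHz.
11 MHz > fs/2 = 6.5 MHz, folds to fs − 11 MHz = 2 MHz.
4.5 MHz ≤ fs/2 = 6.5 MHz, passes unchanged.
41 MHz mod fs = 2 MHz.
2 MHz ≤ fs/2 = 6.5 MHz, appears at 2 MHz.
54 MHz mod fs = 2 MHz.
2 MHz ≤ fs/2 = 6.5 MHz, appears at 2 MHz.
Distinct values: {2 MHz, 4.5 MHz}.

2 MHz, 4.5 MHz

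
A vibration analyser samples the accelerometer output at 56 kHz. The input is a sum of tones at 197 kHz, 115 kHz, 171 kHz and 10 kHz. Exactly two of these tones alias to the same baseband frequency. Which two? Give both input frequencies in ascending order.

fs/2 = 28 kHz.
197 kHz mod fs = 29 kHz.
29 kHz > fs/2 = 28 kHz, folds to fs − 29 kHz = 27 kHz.
115 kHz mod fs = 3 kHz.
3 kHz ≤ fs/2 = 28 kHz, appears at 3 kHz.
171 kHz mod fs = 3 kHz.
3 kHz ≤ fs/2 = 28 kHz, appears at 3 kHz.
10 kHz ≤ fs/2 = 28 kHz, passes unchanged.
115 kHz and 171 kHz both map to 3 kHz.

115 kHz, 171 kHz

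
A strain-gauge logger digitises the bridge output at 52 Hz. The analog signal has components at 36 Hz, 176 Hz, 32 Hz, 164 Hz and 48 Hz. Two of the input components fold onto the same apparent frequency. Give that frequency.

fs/2 = 26 Hz.
36 Hz > fs/2 = 26 Hz, folds to fs − 36 Hz = 16 Hz.
176 Hz mod fs = 20 Hz.
20 Hz ≤ fs/2 = 26 Hz, appears at 20 Hz.
32 Hz > fs/2 = 26 Hz, folds to fs − 32 Hz = 20 Hz.
164 Hz mod fs = 8 Hz.
8 Hz ≤ fs/2 = 26 Hz, appears at 8 Hz.
48 Hz > fs/2 = 26 Hz, folds to fs − 48 Hz = 4 Hz.
32 Hz and 176 Hz both map to 20 Hz.

20 Hz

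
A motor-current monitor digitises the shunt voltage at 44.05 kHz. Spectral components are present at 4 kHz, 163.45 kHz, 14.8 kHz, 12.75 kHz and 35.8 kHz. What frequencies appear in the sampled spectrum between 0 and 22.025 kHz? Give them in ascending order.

4 kHz, 8.25 kHz, 12.75 kHz, 14.8 kHz

fs/2 = 22.025 kHz.
4 kHz ≤ fs/2 = 22.025 kHz, passes unchanged.
163.45 kHz mod fs = 31.3 kHz.
31.3 kHz > fs/2 = 22.025 kHz, folds to fs − 31.3 kHz = 12.75 kHz.
14.8 kHz ≤ fs/2 = 22.025 kHz, passes unchanged.
12.75 kHz ≤ fs/2 = 22.025 kHz, passes unchanged.
35.8 kHz > fs/2 = 22.025 kHz, folds to fs − 35.8 kHz = 8.25 kHz.
Distinct values: {4 kHz, 8.25 kHz, 12.75 kHz, 14.8 kHz}.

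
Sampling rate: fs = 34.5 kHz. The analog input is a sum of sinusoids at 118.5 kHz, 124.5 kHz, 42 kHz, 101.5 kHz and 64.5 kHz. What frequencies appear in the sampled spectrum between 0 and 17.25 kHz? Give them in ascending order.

2 kHz, 4.5 kHz, 7.5 kHz, 13.5 kHz, 15 kHz

fs/2 = 17.25 kHz.
118.5 kHz mod fs = 15 kHz.
15 kHz ≤ fs/2 = 17.25 kHz, appears at 15 kHz.
124.5 kHz mod fs = 21 kHz.
21 kHz > fs/2 = 17.25 kHz, folds to fs − 21 kHz = 13.5 kHz.
42 kHz mod fs = 7.5 kHz.
7.5 kHz ≤ fs/2 = 17.25 kHz, appears at 7.5 kHz.
101.5 kHz mod fs = 32.5 kHz.
32.5 kHz > fs/2 = 17.25 kHz, folds to fs − 32.5 kHz = 2 kHz.
64.5 kHz mod fs = 30 kHz.
30 kHz > fs/2 = 17.25 kHz, folds to fs − 30 kHz = 4.5 kHz.
Distinct values: {2 kHz, 4.5 kHz, 7.5 kHz, 13.5 kHz, 15 kHz}.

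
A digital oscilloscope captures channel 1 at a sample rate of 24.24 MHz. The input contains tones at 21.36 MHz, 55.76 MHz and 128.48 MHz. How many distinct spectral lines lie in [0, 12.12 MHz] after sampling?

2

fs/2 = 12.12 MHz.
21.36 MHz > fs/2 = 12.12 MHz, folds to fs − 21.36 MHz = 2.88 MHz.
55.76 MHz mod fs = 7.28 MHz.
7.28 MHz ≤ fs/2 = 12.12 MHz, appears at 7.28 MHz.
128.48 MHz mod fs = 7.28 MHz.
7.28 MHz ≤ fs/2 = 12.12 MHz, appears at 7.28 MHz.
Distinct values: {2.88 MHz, 7.28 MHz} → 2.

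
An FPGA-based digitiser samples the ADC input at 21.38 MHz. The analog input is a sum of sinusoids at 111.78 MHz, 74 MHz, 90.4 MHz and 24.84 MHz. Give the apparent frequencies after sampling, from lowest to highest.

3.46 MHz, 4.88 MHz, 9.86 MHz

fs/2 = 10.69 MHz.
111.78 MHz mod fs = 4.88 MHz.
4.88 MHz ≤ fs/2 = 10.69 MHz, appears at 4.88 MHz.
74 MHz mod fs = 9.86 MHz.
9.86 MHz ≤ fs/2 = 10.69 MHz, appears at 9.86 MHz.
90.4 MHz mod fs = 4.88 MHz.
4.88 MHz ≤ fs/2 = 10.69 MHz, appears at 4.88 MHz.
24.84 MHz mod fs = 3.46 MHz.
3.46 MHz ≤ fs/2 = 10.69 MHz, appears at 3.46 MHz.
Distinct values: {3.46 MHz, 4.88 MHz, 9.86 MHz}.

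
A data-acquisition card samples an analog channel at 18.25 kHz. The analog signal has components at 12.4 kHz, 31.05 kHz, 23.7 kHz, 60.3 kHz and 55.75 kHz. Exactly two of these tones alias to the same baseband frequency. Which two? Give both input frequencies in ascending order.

fs/2 = 9.125 kHz.
12.4 kHz > fs/2 = 9.125 kHz, folds to fs − 12.4 kHz = 5.85 kHz.
31.05 kHz mod fs = 12.8 kHz.
12.8 kHz > fs/2 = 9.125 kHz, folds to fs − 12.8 kHz = 5.45 kHz.
23.7 kHz mod fs = 5.45 kHz.
5.45 kHz ≤ fs/2 = 9.125 kHz, appears at 5.45 kHz.
60.3 kHz mod fs = 5.55 kHz.
5.55 kHz ≤ fs/2 = 9.125 kHz, appears at 5.55 kHz.
55.75 kHz mod fs = 1 kHz.
1 kHz ≤ fs/2 = 9.125 kHz, appears at 1 kHz.
23.7 kHz and 31.05 kHz both map to 5.45 kHz.

23.7 kHz, 31.05 kHz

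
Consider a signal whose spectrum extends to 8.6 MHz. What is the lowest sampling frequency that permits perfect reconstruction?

Nyquist rate = 2 × 8.6 MHz = 17.2 MHz.

17.2 MHz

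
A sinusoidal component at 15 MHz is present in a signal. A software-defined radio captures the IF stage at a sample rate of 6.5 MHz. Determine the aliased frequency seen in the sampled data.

2 MHz

15 MHz mod fs = 2 MHz.
2 MHz ≤ fs/2 = 3.25 MHz, appears at 2 MHz.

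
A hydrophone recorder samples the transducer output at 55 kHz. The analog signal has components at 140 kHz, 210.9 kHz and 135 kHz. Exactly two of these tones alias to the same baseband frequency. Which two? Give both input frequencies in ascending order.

135 kHz, 140 kHz

fs/2 = 27.5 kHz.
140 kHz mod fs = 30 kHz.
30 kHz > fs/2 = 27.5 kHz, folds to fs − 30 kHz = 25 kHz.
210.9 kHz mod fs = 45.9 kHz.
45.9 kHz > fs/2 = 27.5 kHz, folds to fs − 45.9 kHz = 9.1 kHz.
135 kHz mod fs = 25 kHz.
25 kHz ≤ fs/2 = 27.5 kHz, appears at 25 kHz.
135 kHz and 140 kHz both map to 25 kHz.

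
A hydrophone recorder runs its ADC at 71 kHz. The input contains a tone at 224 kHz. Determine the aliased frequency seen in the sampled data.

11 kHz

224 kHz mod fs = 11 kHz.
11 kHz ≤ fs/2 = 35.5 kHz, appears at 11 kHz.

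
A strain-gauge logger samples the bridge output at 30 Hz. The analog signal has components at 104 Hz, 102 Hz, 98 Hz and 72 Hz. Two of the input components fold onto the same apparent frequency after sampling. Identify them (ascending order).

72 Hz, 102 Hz

fs/2 = 15 Hz.
104 Hz mod fs = 14 Hz.
14 Hz ≤ fs/2 = 15 Hz, appears at 14 Hz.
102 Hz mod fs = 12 Hz.
12 Hz ≤ fs/2 = 15 Hz, appears at 12 Hz.
98 Hz mod fs = 8 Hz.
8 Hz ≤ fs/2 = 15 Hz, appears at 8 Hz.
72 Hz mod fs = 12 Hz.
12 Hz ≤ fs/2 = 15 Hz, appears at 12 Hz.
72 Hz and 102 Hz both map to 12 Hz.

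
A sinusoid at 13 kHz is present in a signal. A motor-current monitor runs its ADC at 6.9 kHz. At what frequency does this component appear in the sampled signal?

13 kHz mod fs = 6.1 kHz.
6.1 kHz > fs/2 = 3.45 kHz, folds to fs − 6.1 kHz = 0.8 kHz.

0.8 kHz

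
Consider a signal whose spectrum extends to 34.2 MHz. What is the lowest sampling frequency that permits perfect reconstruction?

68.4 MHz

Nyquist rate = 2 × 34.2 MHz = 68.4 MHz.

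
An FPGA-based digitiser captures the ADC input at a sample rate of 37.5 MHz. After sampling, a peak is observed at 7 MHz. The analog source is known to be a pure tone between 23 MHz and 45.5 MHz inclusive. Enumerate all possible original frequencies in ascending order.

Frequencies that alias to 7 MHz are k·fs ± 7 MHz for integer k ≥ 0.
k=0: 7 MHz.
k=1: 30.5 MHz, 44.5 MHz.
k=2: 68 MHz, 82 MHz.
Within [23 MHz, 45.5 MHz]: 30.5 MHz, 44.5 MHz.

30.5 MHz, 44.5 MHz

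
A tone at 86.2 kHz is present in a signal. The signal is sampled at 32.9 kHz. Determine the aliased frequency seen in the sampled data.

12.5 kHz

86.2 kHz mod fs = 20.4 kHz.
20.4 kHz > fs/2 = 16.45 kHz, folds to fs − 20.4 kHz = 12.5 kHz.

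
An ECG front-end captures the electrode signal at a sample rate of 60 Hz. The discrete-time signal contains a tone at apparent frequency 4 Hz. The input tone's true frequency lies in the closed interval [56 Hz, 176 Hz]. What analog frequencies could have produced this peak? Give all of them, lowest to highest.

56 Hz, 64 Hz, 116 Hz, 124 Hz, 176 Hz

Frequencies that alias to 4 Hz are k·fs ± 4 Hz for integer k ≥ 0.
k=0: 4 Hz.
k=1: 56 Hz, 64 Hz.
k=2: 116 Hz, 124 Hz.
k=3: 176 Hz, 184 Hz.
k=4: 236 Hz, 244 Hz.
Within [56 Hz, 176 Hz]: 56 Hz, 64 Hz, 116 Hz, 124 Hz, 176 Hz.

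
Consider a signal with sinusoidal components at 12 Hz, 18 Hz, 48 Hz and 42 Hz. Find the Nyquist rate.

96 Hz

Highest-frequency component: 48 Hz.
Nyquist rate = 2 × 48 Hz = 96 Hz.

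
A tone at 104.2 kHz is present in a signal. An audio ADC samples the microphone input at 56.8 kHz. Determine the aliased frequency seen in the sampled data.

104.2 kHz mod fs = 47.4 kHz.
47.4 kHz > fs/2 = 28.4 kHz, folds to fs − 47.4 kHz = 9.4 kHz.

9.4 kHz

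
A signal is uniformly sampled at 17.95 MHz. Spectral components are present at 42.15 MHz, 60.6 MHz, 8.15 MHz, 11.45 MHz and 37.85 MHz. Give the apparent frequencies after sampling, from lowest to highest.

fs/2 = 8.975 MHz.
42.15 MHz mod fs = 6.25 MHz.
6.25 MHz ≤ fs/2 = 8.975 MHz, appears at 6.25 MHz.
60.6 MHz mod fs = 6.75 MHz.
6.75 MHz ≤ fs/2 = 8.975 MHz, appears at 6.75 MHz.
8.15 MHz ≤ fs/2 = 8.975 MHz, passes unchanged.
11.45 MHz > fs/2 = 8.975 MHz, folds to fs − 11.45 MHz = 6.5 MHz.
37.85 MHz mod fs = 1.95 MHz.
1.95 MHz ≤ fs/2 = 8.975 MHz, appears at 1.95 MHz.
Distinct values: {1.95 MHz, 6.25 MHz, 6.5 MHz, 6.75 MHz, 8.15 MHz}.

1.95 MHz, 6.25 MHz, 6.5 MHz, 6.75 MHz, 8.15 MHz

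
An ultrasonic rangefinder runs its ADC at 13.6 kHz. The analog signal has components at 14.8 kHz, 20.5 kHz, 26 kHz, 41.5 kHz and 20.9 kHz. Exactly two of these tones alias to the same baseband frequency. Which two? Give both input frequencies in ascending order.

fs/2 = 6.8 kHz.
14.8 kHz mod fs = 1.2 kHz.
1.2 kHz ≤ fs/2 = 6.8 kHz, appears at 1.2 kHz.
20.5 kHz mod fs = 6.9 kHz.
6.9 kHz > fs/2 = 6.8 kHz, folds to fs − 6.9 kHz = 6.7 kHz.
26 kHz mod fs = 12.4 kHz.
12.4 kHz > fs/2 = 6.8 kHz, folds to fs − 12.4 kHz = 1.2 kHz.
41.5 kHz mod fs = 0.7 kHz.
0.7 kHz ≤ fs/2 = 6.8 kHz, appears at 0.7 kHz.
20.9 kHz mod fs = 7.3 kHz.
7.3 kHz > fs/2 = 6.8 kHz, folds to fs − 7.3 kHz = 6.3 kHz.
14.8 kHz and 26 kHz both map to 1.2 kHz.

14.8 kHz, 26 kHz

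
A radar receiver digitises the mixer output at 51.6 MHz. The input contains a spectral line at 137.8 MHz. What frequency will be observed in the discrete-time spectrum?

17 MHz

137.8 MHz mod fs = 34.6 MHz.
34.6 MHz > fs/2 = 25.8 MHz, folds to fs − 34.6 MHz = 17 MHz.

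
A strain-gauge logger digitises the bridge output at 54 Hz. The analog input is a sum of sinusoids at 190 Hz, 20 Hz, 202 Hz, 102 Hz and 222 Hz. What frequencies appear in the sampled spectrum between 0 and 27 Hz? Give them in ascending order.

6 Hz, 14 Hz, 20 Hz, 26 Hz

fs/2 = 27 Hz.
190 Hz mod fs = 28 Hz.
28 Hz > fs/2 = 27 Hz, folds to fs − 28 Hz = 26 Hz.
20 Hz ≤ fs/2 = 27 Hz, passes unchanged.
202 Hz mod fs = 40 Hz.
40 Hz > fs/2 = 27 Hz, folds to fs − 40 Hz = 14 Hz.
102 Hz mod fs = 48 Hz.
48 Hz > fs/2 = 27 Hz, folds to fs − 48 Hz = 6 Hz.
222 Hz mod fs = 6 Hz.
6 Hz ≤ fs/2 = 27 Hz, appears at 6 Hz.
Distinct values: {6 Hz, 14 Hz, 20 Hz, 26 Hz}.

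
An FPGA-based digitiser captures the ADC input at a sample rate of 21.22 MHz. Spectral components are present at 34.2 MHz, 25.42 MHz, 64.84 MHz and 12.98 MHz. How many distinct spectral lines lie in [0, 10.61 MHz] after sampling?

fs/2 = 10.61 MHz.
34.2 MHz mod fs = 12.98 MHz.
12.98 MHz > fs/2 = 10.61 MHz, folds to fs − 12.98 MHz = 8.24 MHz.
25.42 MHz mod fs = 4.2 MHz.
4.2 MHz ≤ fs/2 = 10.61 MHz, appears at 4.2 MHz.
64.84 MHz mod fs = 1.18 MHz.
1.18 MHz ≤ fs/2 = 10.61 MHz, appears at 1.18 MHz.
12.98 MHz > fs/2 = 10.61 MHz, folds to fs − 12.98 MHz = 8.24 MHz.
Distinct values: {1.18 MHz, 4.2 MHz, 8.24 MHz} → 3.

3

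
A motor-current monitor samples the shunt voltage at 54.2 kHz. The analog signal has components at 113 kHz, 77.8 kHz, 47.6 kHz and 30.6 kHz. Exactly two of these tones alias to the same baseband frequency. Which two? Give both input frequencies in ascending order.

fs/2 = 27.1 kHz.
113 kHz mod fs = 4.6 kHz.
4.6 kHz ≤ fs/2 = 27.1 kHz, appears at 4.6 kHz.
77.8 kHz mod fs = 23.6 kHz.
23.6 kHz ≤ fs/2 = 27.1 kHz, appears at 23.6 kHz.
47.6 kHz > fs/2 = 27.1 kHz, folds to fs − 47.6 kHz = 6.6 kHz.
30.6 kHz > fs/2 = 27.1 kHz, folds to fs − 30.6 kHz = 23.6 kHz.
30.6 kHz and 77.8 kHz both map to 23.6 kHz.

30.6 kHz, 77.8 kHz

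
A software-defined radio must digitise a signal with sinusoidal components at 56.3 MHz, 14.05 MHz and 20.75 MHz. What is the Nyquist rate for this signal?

Highest-frequency component: 56.3 MHz.
Nyquist rate = 2 × 56.3 MHz = 112.6 MHz.

112.6 MHz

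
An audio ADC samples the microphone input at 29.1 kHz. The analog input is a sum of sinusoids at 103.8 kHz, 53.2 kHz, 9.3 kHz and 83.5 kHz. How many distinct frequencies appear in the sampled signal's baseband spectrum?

4

fs/2 = 14.55 kHz.
103.8 kHz mod fs = 16.5 kHz.
16.5 kHz > fs/2 = 14.55 kHz, folds to fs − 16.5 kHz = 12.6 kHz.
53.2 kHz mod fs = 24.1 kHz.
24.1 kHz > fs/2 = 14.55 kHz, folds to fs − 24.1 kHz = 5 kHz.
9.3 kHz ≤ fs/2 = 14.55 kHz, passes unchanged.
83.5 kHz mod fs = 25.3 kHz.
25.3 kHz > fs/2 = 14.55 kHz, folds to fs − 25.3 kHz = 3.8 kHz.
Distinct values: {3.8 kHz, 5 kHz, 9.3 kHz, 12.6 kHz} → 4.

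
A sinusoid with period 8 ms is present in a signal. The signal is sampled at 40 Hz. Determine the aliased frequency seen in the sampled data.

5 Hz

T = 8 ms → f = 1/T = 125 Hz.
125 Hz mod fs = 5 Hz.
5 Hz ≤ fs/2 = 20 Hz, appears at 5 Hz.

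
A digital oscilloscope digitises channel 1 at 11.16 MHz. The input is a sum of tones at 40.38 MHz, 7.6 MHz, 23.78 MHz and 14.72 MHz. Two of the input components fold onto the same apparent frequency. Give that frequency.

3.56 MHz

fs/2 = 5.58 MHz.
40.38 MHz mod fs = 6.9 MHz.
6.9 MHz > fs/2 = 5.58 MHz, folds to fs − 6.9 MHz = 4.26 MHz.
7.6 MHz > fs/2 = 5.58 MHz, folds to fs − 7.6 MHz = 3.56 MHz.
23.78 MHz mod fs = 1.46 MHz.
1.46 MHz ≤ fs/2 = 5.58 MHz, appears at 1.46 MHz.
14.72 MHz mod fs = 3.56 MHz.
3.56 MHz ≤ fs/2 = 5.58 MHz, appears at 3.56 MHz.
7.6 MHz and 14.72 MHz both map to 3.56 MHz.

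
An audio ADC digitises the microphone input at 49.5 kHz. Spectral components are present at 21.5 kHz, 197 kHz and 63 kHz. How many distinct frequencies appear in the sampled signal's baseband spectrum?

fs/2 = 24.75 kHz.
21.5 kHz ≤ fs/2 = 24.75 kHz, passes unchanged.
197 kHz mod fs = 48.5 kHz.
48.5 kHz > fs/2 = 24.75 kHz, folds to fs − 48.5 kHz = 1 kHz.
63 kHz mod fs = 13.5 kHz.
13.5 kHz ≤ fs/2 = 24.75 kHz, appears at 13.5 kHz.
Distinct values: {1 kHz, 13.5 kHz, 21.5 kHz} → 3.

3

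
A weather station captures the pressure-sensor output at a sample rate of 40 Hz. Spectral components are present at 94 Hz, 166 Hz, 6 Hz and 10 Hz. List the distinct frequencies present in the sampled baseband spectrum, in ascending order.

6 Hz, 10 Hz, 14 Hz

fs/2 = 20 Hz.
94 Hz mod fs = 14 Hz.
14 Hz ≤ fs/2 = 20 Hz, appears at 14 Hz.
166 Hz mod fs = 6 Hz.
6 Hz ≤ fs/2 = 20 Hz, appears at 6 Hz.
6 Hz ≤ fs/2 = 20 Hz, passes unchanged.
10 Hz ≤ fs/2 = 20 Hz, passes unchanged.
Distinct values: {6 Hz, 10 Hz, 14 Hz}.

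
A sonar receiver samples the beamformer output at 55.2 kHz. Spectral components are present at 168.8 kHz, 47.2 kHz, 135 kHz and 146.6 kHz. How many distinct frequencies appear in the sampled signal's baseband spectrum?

fs/2 = 27.6 kHz.
168.8 kHz mod fs = 3.2 kHz.
3.2 kHz ≤ fs/2 = 27.6 kHz, appears at 3.2 kHz.
47.2 kHz > fs/2 = 27.6 kHz, folds to fs − 47.2 kHz = 8 kHz.
135 kHz mod fs = 24.6 kHz.
24.6 kHz ≤ fs/2 = 27.6 kHz, appears at 24.6 kHz.
146.6 kHz mod fs = 36.2 kHz.
36.2 kHz > fs/2 = 27.6 kHz, folds to fs − 36.2 kHz = 19 kHz.
Distinct values: {3.2 kHz, 8 kHz, 19 kHz, 24.6 kHz} → 4.

4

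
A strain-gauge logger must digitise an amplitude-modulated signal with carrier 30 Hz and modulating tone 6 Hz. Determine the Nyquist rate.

AM sidebands sit at fc ± fm = 24 Hz and 36 Hz.
Highest-frequency component: 36 Hz.
Nyquist rate = 2 × 36 Hz = 72 Hz.

72 Hz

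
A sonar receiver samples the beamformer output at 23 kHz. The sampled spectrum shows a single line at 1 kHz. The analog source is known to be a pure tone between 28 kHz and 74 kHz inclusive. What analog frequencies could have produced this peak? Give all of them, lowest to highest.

Frequencies that alias to 1 kHz are k·fs ± 1 kHz for integer k ≥ 0.
k=0: 1 kHz.
k=1: 22 kHz, 24 kHz.
k=2: 45 kHz, 47 kHz.
k=3: 68 kHz, 70 kHz.
k=4: 91 kHz, 93 kHz.
Within [28 kHz, 74 kHz]: 45 kHz, 47 kHz, 68 kHz, 70 kHz.

45 kHz, 47 kHz, 68 kHz, 70 kHz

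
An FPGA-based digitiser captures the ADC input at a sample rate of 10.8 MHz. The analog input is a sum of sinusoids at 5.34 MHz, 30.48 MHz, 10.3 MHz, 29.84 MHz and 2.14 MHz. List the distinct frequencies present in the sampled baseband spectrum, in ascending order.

fs/2 = 5.4 MHz.
5.34 MHz ≤ fs/2 = 5.4 MHz, passes unchanged.
30.48 MHz mod fs = 8.88 MHz.
8.88 MHz > fs/2 = 5.4 MHz, folds to fs − 8.88 MHz = 1.92 MHz.
10.3 MHz > fs/2 = 5.4 MHz, folds to fs − 10.3 MHz = 0.5 MHz.
29.84 MHz mod fs = 8.24 MHz.
8.24 MHz > fs/2 = 5.4 MHz, folds to fs − 8.24 MHz = 2.56 MHz.
2.14 MHz ≤ fs/2 = 5.4 MHz, passes unchanged.
Distinct values: {0.5 MHz, 1.92 MHz, 2.14 MHz, 2.56 MHz, 5.34 MHz}.

0.5 MHz, 1.92 MHz, 2.14 MHz, 2.56 MHz, 5.34 MHz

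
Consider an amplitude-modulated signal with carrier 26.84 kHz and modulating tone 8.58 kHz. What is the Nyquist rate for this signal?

AM sidebands sit at fc ± fm = 18.26 kHz and 35.42 kHz.
Highest-frequency component: 35.42 kHz.
Nyquist rate = 2 × 35.42 kHz = 70.84 kHz.

70.84 kHz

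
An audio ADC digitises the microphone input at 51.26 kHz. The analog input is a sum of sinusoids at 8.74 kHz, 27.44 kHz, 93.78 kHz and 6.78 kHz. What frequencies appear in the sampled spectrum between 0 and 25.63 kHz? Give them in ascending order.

6.78 kHz, 8.74 kHz, 23.82 kHz

fs/2 = 25.63 kHz.
8.74 kHz ≤ fs/2 = 25.63 kHz, passes unchanged.
27.44 kHz > fs/2 = 25.63 kHz, folds to fs − 27.44 kHz = 23.82 kHz.
93.78 kHz mod fs = 42.52 kHz.
42.52 kHz > fs/2 = 25.63 kHz, folds to fs − 42.52 kHz = 8.74 kHz.
6.78 kHz ≤ fs/2 = 25.63 kHz, passes unchanged.
Distinct values: {6.78 kHz, 8.74 kHz, 23.82 kHz}.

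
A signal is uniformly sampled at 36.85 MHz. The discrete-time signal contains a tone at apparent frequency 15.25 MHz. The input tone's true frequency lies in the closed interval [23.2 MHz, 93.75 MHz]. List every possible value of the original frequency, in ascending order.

52.1 MHz, 58.45 MHz, 88.95 MHz

Frequencies that alias to 15.25 MHz are k·fs ± 15.25 MHz for integer k ≥ 0.
k=0: 15.25 MHz.
k=1: 21.6 MHz, 52.1 MHz.
k=2: 58.45 MHz, 88.95 MHz.
k=3: 95.3 MHz, 125.8 MHz.
Within [23.2 MHz, 93.75 MHz]: 52.1 MHz, 58.45 MHz, 88.95 MHz.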